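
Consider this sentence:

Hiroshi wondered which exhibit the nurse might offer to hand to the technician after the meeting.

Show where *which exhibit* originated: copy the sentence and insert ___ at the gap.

Hiroshi wondered which exhibit the nurse might offer to hand ___ to the technician after the meeting.

In situ: The nurse might offer to hand which exhibit to the technician after the meeting.
The filler 'which exhibit' is interpreted as the direct object of 'hand'. The gap is right after 'hand'.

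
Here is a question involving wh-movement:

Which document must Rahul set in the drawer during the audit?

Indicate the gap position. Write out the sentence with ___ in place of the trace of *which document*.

Which document must Rahul set ___ in the drawer during the audit?

In situ: Rahul must set which document in the drawer during the audit.
The filler 'which document' is interpreted as the direct object of 'set'. The gap is right after 'set'.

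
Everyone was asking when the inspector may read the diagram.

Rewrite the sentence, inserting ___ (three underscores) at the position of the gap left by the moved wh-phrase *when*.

Underlying clause: The inspector may read the diagram when.
The filler 'when' is interpreted as the temporal adjunct. The gap is right after 'diagram'.

Everyone was asking when the inspector may read the diagram ___.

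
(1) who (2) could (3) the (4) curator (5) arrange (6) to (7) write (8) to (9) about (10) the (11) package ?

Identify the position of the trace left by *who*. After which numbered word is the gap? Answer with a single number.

8

In situ: The curator could arrange to write to who about the package.
'who' is the object of the preposition 'to'. It moves to the left edge, and the trace sits right after 'to':
Who could the curator arrange to write to ___ about the package?
'to' is word 8.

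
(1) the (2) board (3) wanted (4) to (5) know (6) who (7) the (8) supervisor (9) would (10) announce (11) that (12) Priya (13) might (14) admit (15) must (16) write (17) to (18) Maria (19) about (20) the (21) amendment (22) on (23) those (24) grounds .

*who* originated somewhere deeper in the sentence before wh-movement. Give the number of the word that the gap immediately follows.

14

Before movement: The supervisor would announce that Priya might admit who must write to Maria about the amendment on those grounds.
'who' functions as the subject of the clause embedded under 'admit'. Wh-movement fronts it, leaving a gap right after 'admit':
The board wanted to know who the supervisor would announce that Priya might admit ___ must write to Maria about the amendment on those grounds.
'admit' is word 14.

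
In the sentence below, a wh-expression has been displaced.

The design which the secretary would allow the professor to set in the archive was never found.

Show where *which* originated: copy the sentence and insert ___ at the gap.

The filler 'which' is interpreted as the direct object of 'set'. The gap is right after 'set'.

The design which the secretary would allow the professor to set ___ in the archive was never found.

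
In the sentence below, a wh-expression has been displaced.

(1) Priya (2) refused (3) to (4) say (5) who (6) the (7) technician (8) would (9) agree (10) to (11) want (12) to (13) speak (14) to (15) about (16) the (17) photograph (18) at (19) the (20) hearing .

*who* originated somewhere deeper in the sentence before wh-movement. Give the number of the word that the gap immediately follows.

14

In situ: The technician would agree to want to speak to who about the photograph at the hearing.
'who' is the object of the preposition 'to'. Wh-movement fronts it, leaving a gap right after 'to':
Priya refused to say who the technician would agree to want to speak to ___ about the photograph at the hearing.
'to' is word 14.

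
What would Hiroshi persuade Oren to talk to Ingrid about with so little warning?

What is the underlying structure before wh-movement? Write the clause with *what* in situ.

Hiroshi would persuade Oren to talk to Ingrid about what with so little warning.

'what' is the object of the preposition 'about'. Fronting leaves a gap immediately after 'about':
What would Hiroshi persuade Oren to talk to Ingrid about ___ with so little warning?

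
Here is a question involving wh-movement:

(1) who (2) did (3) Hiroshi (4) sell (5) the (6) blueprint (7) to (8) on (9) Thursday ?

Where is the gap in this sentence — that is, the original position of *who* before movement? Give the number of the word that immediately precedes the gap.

In situ: Hiroshi did sell the blueprint to who on Thursday.
'who' is the object of the preposition 'to' (recipient of 'sell'). It moves to the left edge, and the trace sits right after 'to':
Who did Hiroshi sell the blueprint to ___ on Thursday?
'to' is word 7.

7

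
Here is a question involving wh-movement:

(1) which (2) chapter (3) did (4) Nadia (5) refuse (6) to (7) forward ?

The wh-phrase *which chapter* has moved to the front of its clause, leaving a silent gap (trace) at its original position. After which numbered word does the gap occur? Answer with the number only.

7

Pre-movement form: Nadia did refuse to forward which chapter.
'which chapter' is the direct object of 'forward'. It moves to the left edge, and the trace sits right after 'forward':
Which chapter did Nadia refuse to forward ___?
'forward' is word 7.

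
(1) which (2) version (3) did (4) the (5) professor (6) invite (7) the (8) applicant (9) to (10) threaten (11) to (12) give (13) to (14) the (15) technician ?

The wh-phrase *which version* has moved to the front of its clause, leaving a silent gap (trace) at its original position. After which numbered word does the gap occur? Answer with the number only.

12

Underlying clause: The professor did invite the applicant to threaten to give which version to the technician.
'which version' functions as the direct object of 'give'. It moves to the left edge, and the trace sits right after 'give':
Which version did the professor invite the applicant to threaten to give ___ to the technician?
'give' is word 12.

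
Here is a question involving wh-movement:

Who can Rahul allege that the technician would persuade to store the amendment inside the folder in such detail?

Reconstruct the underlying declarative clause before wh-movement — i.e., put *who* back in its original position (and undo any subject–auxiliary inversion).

Rahul can allege that the technician would persuade who to store the amendment inside the folder in such detail.

The filler 'who' is interpreted as the direct object of 'persuade'. It moves to the left edge, and the trace sits right after 'persuade':
Who can Rahul allege that the technician would persuade ___ to store the amendment inside the folder in such detail?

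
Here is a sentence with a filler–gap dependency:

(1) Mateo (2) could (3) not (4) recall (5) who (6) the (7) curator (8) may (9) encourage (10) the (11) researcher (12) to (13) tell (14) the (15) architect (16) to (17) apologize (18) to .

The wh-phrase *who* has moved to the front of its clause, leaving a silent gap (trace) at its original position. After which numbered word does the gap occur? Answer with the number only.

Before movement: The curator may encourage the researcher to tell the architect to apologize to who.
'who' is the object of the preposition 'to'. Fronting leaves a gap immediately after 'to':
Mateo could not recall who the curator may encourage the researcher to tell the architect to apologize to ___.
'to' is word 18.

18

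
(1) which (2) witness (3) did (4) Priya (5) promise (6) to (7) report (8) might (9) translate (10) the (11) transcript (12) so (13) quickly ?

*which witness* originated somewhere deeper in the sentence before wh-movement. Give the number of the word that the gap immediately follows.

Before movement: Priya did promise to report which witness might translate the transcript so quickly.
The filler 'which witness' is interpreted as the subject of the clause embedded under 'report'. Wh-movement fronts it, leaving a gap right after 'report':
Which witness did Priya promise to report ___ might translate the transcript so quickly?
'report' is word 7.

7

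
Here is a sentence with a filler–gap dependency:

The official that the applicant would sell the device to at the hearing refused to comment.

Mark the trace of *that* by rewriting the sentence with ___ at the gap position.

The official that the applicant would sell the device to ___ at the hearing refused to comment.

The filler 'that' is interpreted as the object of the preposition 'to' (recipient of 'sell'). The gap is right after 'to'.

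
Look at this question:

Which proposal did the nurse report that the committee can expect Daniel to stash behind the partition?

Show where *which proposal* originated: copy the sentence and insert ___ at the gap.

Which proposal did the nurse report that the committee can expect Daniel to stash ___ behind the partition?

In situ: The nurse did report that the committee can expect Daniel to stash which proposal behind the partition.
'which proposal' functions as the direct object of 'stash'. The gap is right after 'stash'.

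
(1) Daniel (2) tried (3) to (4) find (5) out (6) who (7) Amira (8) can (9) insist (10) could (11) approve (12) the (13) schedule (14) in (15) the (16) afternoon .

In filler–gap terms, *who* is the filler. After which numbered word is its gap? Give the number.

Underlying clause: Amira can insist who could approve the schedule in the afternoon.
'who' functions as the subject of the clause embedded under 'insist'. It moves to the left edge, and the trace sits right after 'insist':
Daniel tried to find out who Amira can insist ___ could approve the schedule in the afternoon.
'insist' is word 9.

9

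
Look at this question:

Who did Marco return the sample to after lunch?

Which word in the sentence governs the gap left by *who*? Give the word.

Underlying clause: Marco did return the sample to who after lunch.
'who' functions as the object of the preposition 'to' (recipient of 'return'). Wh-movement fronts it, leaving a gap right after 'to':
Who did Marco return the sample to ___ after lunch?

to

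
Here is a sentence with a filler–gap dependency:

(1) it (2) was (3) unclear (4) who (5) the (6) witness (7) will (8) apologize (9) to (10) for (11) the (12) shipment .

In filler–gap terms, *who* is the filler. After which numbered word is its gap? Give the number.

Before movement: The witness will apologize to who for the shipment.
The filler 'who' is interpreted as the object of the preposition 'to'. Fronting leaves a gap immediately after 'to':
It was unclear who the witness will apologize to ___ for the shipment.
'to' is word 9.

9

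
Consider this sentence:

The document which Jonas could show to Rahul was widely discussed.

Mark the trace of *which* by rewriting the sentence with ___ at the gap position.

The document which Jonas could show ___ to Rahul was widely discussed.

'which' functions as the direct object of 'show'. The gap is right after 'show'.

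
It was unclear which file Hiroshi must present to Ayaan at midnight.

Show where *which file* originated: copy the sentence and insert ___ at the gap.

It was unclear which file Hiroshi must present ___ to Ayaan at midnight.

In situ: Hiroshi must present which file to Ayaan at midnight.
The filler 'which file' is interpreted as the direct object of 'present'. The gap is right after 'present'.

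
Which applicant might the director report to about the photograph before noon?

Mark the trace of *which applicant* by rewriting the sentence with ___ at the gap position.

Underlying clause: The director might report to which applicant about the photograph before noon.
'which applicant' functions as the object of the preposition 'to'. The gap is right after 'to'.

Which applicant might the director report to ___ about the photograph before noon?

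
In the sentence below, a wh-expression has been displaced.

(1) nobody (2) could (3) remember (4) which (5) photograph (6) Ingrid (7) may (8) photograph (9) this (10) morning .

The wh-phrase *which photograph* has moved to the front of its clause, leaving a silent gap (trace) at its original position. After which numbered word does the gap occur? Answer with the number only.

8

In situ: Ingrid may photograph which photograph this morning.
'which photograph' functions as the direct object of 'photograph'. Wh-movement fronts it, leaving a gap right after 'photograph':
Nobody could remember which photograph Ingrid may photograph ___ this morning.
'photograph' is word 8.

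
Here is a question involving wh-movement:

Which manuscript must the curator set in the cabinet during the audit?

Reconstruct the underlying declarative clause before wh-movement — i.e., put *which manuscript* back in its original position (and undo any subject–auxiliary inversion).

'which manuscript' functions as the direct object of 'set'. Wh-movement fronts it, leaving a gap right after 'set':
Which manuscript must the curator set ___ in the cabinet during the audit?

The curator must set which manuscript in the cabinet during the audit.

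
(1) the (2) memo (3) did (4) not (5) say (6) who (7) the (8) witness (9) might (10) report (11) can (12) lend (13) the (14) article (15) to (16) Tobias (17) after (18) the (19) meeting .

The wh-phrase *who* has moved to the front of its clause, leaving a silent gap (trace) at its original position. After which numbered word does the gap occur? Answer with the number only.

In situ: The witness might report who can lend the article to Tobias after the meeting.
The filler 'who' is interpreted as the subject of the clause embedded under 'report'. Wh-movement fronts it, leaving a gap right after 'report':
The memo did not say who the witness might report ___ can lend the article to Tobias after the meeting.
'report' is word 10.

10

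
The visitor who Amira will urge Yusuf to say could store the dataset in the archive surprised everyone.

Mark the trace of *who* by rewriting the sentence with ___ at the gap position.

The visitor who Amira will urge Yusuf to say ___ could store the dataset in the archive surprised everyone.

'who' functions as the subject of the clause embedded under 'say'. The gap is right after 'say'.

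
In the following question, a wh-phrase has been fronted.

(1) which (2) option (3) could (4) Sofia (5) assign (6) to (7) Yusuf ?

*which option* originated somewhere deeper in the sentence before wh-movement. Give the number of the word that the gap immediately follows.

5

Underlying clause: Sofia could assign which option to Yusuf.
'which option' is the direct object of 'assign'. It moves to the left edge, and the trace sits right after 'assign':
Which option could Sofia assign ___ to Yusuf?
'assign' is word 5.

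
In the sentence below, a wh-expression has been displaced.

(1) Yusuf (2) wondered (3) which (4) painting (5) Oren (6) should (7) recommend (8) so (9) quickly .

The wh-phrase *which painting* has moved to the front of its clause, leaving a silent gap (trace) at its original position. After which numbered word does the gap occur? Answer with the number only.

7

Before movement: Oren should recommend which painting so quickly.
The filler 'which painting' is interpreted as the direct object of 'recommend'. Fronting leaves a gap immediately after 'recommend':
Yusuf wondered which painting Oren should recommend ___ so quickly.
'recommend' is word 7.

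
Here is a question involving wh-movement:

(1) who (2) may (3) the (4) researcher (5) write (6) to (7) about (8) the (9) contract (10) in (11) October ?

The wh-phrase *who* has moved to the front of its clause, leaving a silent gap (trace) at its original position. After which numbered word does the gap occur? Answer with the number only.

Pre-movement form: The researcher may write to who about the contract in October.
'who' functions as the object of the preposition 'to'. It moves to the left edge, and the trace sits right after 'to':
Who may the researcher write to ___ about the contract in October?
'to' is word 6.

6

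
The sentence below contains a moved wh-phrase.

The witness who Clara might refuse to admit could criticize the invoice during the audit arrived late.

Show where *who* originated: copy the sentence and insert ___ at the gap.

The witness who Clara might refuse to admit ___ could criticize the invoice during the audit arrived late.

'who' functions as the subject of the clause embedded under 'admit'. The gap is right after 'admit'.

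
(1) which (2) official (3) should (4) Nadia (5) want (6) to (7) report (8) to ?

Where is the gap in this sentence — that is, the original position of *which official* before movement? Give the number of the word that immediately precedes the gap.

8

In situ: Nadia should want to report to which official.
The filler 'which official' is interpreted as the object of the preposition 'to'. It moves to the left edge, and the trace sits right after 'to':
Which official should Nadia want to report to ___?
'to' is word 8.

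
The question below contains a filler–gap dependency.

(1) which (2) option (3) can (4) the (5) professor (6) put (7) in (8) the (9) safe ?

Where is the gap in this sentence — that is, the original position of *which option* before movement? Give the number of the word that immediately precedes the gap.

Before movement: The professor can put which option in the safe.
'which option' is the direct object of 'put'. Fronting leaves a gap immediately after 'put':
Which option can the professor put ___ in the safe?
'put' is word 6.

6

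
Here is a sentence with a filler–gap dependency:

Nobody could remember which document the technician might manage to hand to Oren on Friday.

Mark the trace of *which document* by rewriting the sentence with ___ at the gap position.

Pre-movement form: The technician might manage to hand which document to Oren on Friday.
'which document' functions as the direct object of 'hand'. The gap is right after 'hand'.

Nobody could remember which document the technician might manage to hand ___ to Oren on Friday.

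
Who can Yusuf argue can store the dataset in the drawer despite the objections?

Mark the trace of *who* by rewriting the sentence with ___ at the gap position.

Who can Yusuf argue ___ can store the dataset in the drawer despite the objections?

Underlying clause: Yusuf can argue who can store the dataset in the drawer despite the objections.
'who' is the subject of the clause embedded under 'argue'. The gap is right after 'argue'.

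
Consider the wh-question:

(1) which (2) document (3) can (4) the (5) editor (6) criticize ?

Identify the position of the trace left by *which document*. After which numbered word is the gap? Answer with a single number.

6

Before movement: The editor can criticize which document.
'which document' is the direct object of 'criticize'. Wh-movement fronts it, leaving a gap right after 'criticize':
Which document can the editor criticize ___?
'criticize' is word 6.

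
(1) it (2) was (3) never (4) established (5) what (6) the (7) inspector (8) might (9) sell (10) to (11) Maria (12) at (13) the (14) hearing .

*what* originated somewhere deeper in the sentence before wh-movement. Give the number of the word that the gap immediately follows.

9

Underlying clause: The inspector might sell what to Maria at the hearing.
'what' functions as the direct object of 'sell'. It moves to the left edge, and the trace sits right after 'sell':
It was never established what the inspector might sell ___ to Maria at the hearing.
'sell' is word 9.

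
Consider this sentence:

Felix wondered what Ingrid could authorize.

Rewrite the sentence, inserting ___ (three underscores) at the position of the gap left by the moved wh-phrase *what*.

Felix wondered what Ingrid could authorize ___.

Underlying clause: Ingrid could authorize what.
The filler 'what' is interpreted as the direct object of 'authorize'. The gap is right after 'authorize'.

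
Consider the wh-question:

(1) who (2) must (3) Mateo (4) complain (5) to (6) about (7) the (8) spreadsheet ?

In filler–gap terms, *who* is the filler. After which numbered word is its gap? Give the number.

Pre-movement form: Mateo must complain to who about the spreadsheet.
The filler 'who' is interpreted as the object of the preposition 'to'. It moves to the left edge, and the trace sits right after 'to':
Who must Mateo complain to ___ about the spreadsheet?
'to' is word 5.

5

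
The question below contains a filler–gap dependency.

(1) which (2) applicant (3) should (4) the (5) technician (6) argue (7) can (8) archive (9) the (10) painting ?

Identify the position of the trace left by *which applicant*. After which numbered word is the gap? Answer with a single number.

Before movement: The technician should argue which applicant can archive the painting.
'which applicant' functions as the subject of the clause embedded under 'argue'. Fronting leaves a gap immediately after 'argue':
Which applicant should the technician argue ___ can archive the painting?
'argue' is word 6.

6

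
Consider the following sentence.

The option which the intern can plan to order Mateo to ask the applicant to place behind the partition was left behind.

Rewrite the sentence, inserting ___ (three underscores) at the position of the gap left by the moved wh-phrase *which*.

The option which the intern can plan to order Mateo to ask the applicant to place ___ behind the partition was left behind.

The filler 'which' is interpreted as the direct object of 'place'. The gap is right after 'place'.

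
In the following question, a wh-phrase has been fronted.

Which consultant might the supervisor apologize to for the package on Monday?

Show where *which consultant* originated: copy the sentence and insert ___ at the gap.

Which consultant might the supervisor apologize to ___ for the package on Monday?

Underlying clause: The supervisor might apologize to which consultant for the package on Monday.
'which consultant' is the object of the preposition 'to'. The gap is right after 'to'.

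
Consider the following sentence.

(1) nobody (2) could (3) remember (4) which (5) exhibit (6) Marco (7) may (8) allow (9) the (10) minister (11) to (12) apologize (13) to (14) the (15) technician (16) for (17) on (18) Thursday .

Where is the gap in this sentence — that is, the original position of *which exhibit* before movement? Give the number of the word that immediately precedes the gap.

16

Underlying clause: Marco may allow the minister to apologize to the technician for which exhibit on Thursday.
'which exhibit' functions as the object of the preposition 'for'. Fronting leaves a gap immediately after 'for':
Nobody could remember which exhibit Marco may allow the minister to apologize to the technician for ___ on Thursday.
'for' is word 16.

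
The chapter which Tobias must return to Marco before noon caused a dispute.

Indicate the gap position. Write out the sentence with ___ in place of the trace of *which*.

'which' is the direct object of 'return'. The gap is right after 'return'.

The chapter which Tobias must return ___ to Marco before noon caused a dispute.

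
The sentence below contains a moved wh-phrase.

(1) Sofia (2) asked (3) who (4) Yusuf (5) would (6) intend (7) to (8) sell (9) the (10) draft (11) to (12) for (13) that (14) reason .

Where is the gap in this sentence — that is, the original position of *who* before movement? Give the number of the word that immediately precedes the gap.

Underlying clause: Yusuf would intend to sell the draft to who for that reason.
The filler 'who' is interpreted as the object of the preposition 'to' (recipient of 'sell'). It moves to the left edge, and the trace sits right after 'to':
Sofia asked who Yusuf would intend to sell the draft to ___ for that reason.
'to' is word 11.

11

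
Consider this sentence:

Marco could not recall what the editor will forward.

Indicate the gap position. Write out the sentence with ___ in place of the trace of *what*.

In situ: The editor will forward what.
The filler 'what' is interpreted as the direct object of 'forward'. The gap is right after 'forward'.

Marco could not recall what the editor will forward ___.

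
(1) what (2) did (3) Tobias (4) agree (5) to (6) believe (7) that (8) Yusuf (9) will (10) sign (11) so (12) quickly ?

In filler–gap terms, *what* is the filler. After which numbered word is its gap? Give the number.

Before movement: Tobias did agree to believe that Yusuf will sign what so quickly.
The filler 'what' is interpreted as the direct object of 'sign'. Wh-movement fronts it, leaving a gap right after 'sign':
What did Tobias agree to believe that Yusuf will sign ___ so quickly?
'sign' is word 10.

10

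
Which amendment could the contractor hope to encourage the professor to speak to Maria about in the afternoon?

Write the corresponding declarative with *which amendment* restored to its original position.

The contractor could hope to encourage the professor to speak to Maria about which amendment in the afternoon.

'which amendment' functions as the object of the preposition 'about'. Wh-movement fronts it, leaving a gap right after 'about':
Which amendment could the contractor hope to encourage the professor to speak to Maria about ___ in the afternoon?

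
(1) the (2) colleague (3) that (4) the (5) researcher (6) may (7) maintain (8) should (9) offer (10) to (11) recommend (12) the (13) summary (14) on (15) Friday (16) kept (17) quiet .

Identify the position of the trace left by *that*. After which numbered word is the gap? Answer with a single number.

The filler 'that' is interpreted as the subject of the clause embedded under 'maintain'. It moves to the left edge, and the trace sits right after 'maintain':
The colleague that the researcher may maintain ___ should offer to recommend the summary on Friday kept quiet.
'maintain' is word 7.

7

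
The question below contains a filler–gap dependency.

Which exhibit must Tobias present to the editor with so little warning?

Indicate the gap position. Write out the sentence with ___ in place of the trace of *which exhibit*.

In situ: Tobias must present which exhibit to the editor with so little warning.
'which exhibit' is the direct object of 'present'. The gap is right after 'present'.

Which exhibit must Tobias present ___ to the editor with so little warning?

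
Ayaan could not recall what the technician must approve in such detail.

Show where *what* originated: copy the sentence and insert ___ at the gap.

Ayaan could not recall what the technician must approve ___ in such detail.

Pre-movement form: The technician must approve what in such detail.
The filler 'what' is interpreted as the direct object of 'approve'. The gap is right after 'approve'.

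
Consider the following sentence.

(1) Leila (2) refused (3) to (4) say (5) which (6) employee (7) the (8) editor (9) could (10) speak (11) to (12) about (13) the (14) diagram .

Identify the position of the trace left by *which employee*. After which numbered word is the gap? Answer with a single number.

11

Pre-movement form: The editor could speak to which employee about the diagram.
'which employee' functions as the object of the preposition 'to'. Fronting leaves a gap immediately after 'to':
Leila refused to say which employee the editor could speak to ___ about the diagram.
'to' is word 11.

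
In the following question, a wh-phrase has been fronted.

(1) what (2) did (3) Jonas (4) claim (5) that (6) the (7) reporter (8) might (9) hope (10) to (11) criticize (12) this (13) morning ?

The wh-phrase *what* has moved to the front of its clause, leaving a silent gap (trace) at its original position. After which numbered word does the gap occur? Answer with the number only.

Underlying clause: Jonas did claim that the reporter might hope to criticize what this morning.
'what' is the direct object of 'criticize'. Wh-movement fronts it, leaving a gap right after 'criticize':
What did Jonas claim that the reporter might hope to criticize ___ this morning?
'criticize' is word 11.

11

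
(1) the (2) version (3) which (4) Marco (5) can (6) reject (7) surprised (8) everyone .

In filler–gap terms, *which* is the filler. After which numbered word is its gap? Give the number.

6

'which' is the direct object of 'reject'. Fronting leaves a gap immediately after 'reject':
The version which Marco can reject ___ surprised everyone.
'reject' is word 6.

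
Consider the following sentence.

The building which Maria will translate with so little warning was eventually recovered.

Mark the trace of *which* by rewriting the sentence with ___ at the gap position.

The building which Maria will translate ___ with so little warning was eventually recovered.

The filler 'which' is interpreted as the direct object of 'translate'. The gap is right after 'translate'.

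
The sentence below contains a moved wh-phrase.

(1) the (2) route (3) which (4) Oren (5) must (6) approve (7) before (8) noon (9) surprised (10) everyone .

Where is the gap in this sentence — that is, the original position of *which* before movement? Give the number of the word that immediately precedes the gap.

'which' functions as the direct object of 'approve'. Fronting leaves a gap immediately after 'approve':
The route which Oren must approve ___ before noon surprised everyone.
'approve' is word 6.

6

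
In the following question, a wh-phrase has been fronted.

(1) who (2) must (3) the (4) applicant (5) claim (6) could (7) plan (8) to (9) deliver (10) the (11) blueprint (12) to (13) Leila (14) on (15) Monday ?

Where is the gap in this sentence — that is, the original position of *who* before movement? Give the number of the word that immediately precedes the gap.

5

Before movement: The applicant must claim who could plan to deliver the blueprint to Leila on Monday.
'who' is the subject of the clause embedded under 'claim'. Fronting leaves a gap immediately after 'claim':
Who must the applicant claim ___ could plan to deliver the blueprint to Leila on Monday?
'claim' is word 5.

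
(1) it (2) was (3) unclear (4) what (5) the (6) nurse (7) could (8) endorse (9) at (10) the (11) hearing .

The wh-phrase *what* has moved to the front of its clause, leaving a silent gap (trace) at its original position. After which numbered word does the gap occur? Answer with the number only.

Underlying clause: The nurse could endorse what at the hearing.
The filler 'what' is interpreted as the direct object of 'endorse'. Fronting leaves a gap immediately after 'endorse':
It was unclear what the nurse could endorse ___ at the hearing.
'endorse' is word 8.

8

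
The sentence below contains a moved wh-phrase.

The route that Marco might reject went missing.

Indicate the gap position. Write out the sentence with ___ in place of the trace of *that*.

The route that Marco might reject ___ went missing.

'that' is the direct object of 'reject'. The gap is right after 'reject'.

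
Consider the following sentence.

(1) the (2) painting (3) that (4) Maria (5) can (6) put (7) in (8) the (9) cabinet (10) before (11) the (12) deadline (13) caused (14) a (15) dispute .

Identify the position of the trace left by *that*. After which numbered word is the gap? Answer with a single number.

'that' is the direct object of 'put'. It moves to the left edge, and the trace sits right after 'put':
The painting that Maria can put ___ in the cabinet before the deadline caused a dispute.
'put' is word 6.

6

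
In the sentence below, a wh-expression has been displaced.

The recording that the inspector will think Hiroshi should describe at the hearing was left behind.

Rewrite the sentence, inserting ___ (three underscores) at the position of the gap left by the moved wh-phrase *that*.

The filler 'that' is interpreted as the direct object of 'describe'. The gap is right after 'describe'.

The recording that the inspector will think Hiroshi should describe ___ at the hearing was left behind.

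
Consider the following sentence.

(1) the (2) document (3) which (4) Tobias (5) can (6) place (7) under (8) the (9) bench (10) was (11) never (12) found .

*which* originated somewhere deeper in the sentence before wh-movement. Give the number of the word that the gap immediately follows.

The filler 'which' is interpreted as the direct object of 'place'. Fronting leaves a gap immediately after 'place':
The document which Tobias can place ___ under the bench was never found.
'place' is word 6.

6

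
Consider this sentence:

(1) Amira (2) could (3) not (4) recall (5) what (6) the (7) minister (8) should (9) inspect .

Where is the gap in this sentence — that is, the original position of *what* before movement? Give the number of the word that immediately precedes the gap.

9

Underlying clause: The minister should inspect what.
'what' is the direct object of 'inspect'. It moves to the left edge, and the trace sits right after 'inspect':
Amira could not recall what the minister should inspect ___.
'inspect' is word 9.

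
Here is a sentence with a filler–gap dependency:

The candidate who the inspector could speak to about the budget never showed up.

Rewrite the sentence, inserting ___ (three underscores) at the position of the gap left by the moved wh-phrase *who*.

The candidate who the inspector could speak to ___ about the budget never showed up.

The filler 'who' is interpreted as the object of the preposition 'to'. The gap is right after 'to'.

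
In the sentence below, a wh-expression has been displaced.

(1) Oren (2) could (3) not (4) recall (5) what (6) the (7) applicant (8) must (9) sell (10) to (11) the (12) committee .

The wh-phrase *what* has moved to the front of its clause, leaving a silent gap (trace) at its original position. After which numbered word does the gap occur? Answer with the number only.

9

Pre-movement form: The applicant must sell what to the committee.
The filler 'what' is interpreted as the direct object of 'sell'. It moves to the left edge, and the trace sits right after 'sell':
Oren could not recall what the applicant must sell ___ to the committee.
'sell' is word 9.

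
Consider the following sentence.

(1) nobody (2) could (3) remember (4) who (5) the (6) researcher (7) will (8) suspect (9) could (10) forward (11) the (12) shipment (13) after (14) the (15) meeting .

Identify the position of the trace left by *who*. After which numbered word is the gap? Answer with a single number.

In situ: The researcher will suspect who could forward the shipment after the meeting.
The filler 'who' is interpreted as the subject of the clause embedded under 'suspect'. Fronting leaves a gap immediately after 'suspect':
Nobody could remember who the researcher will suspect ___ could forward the shipment after the meeting.
'suspect' is word 8.

8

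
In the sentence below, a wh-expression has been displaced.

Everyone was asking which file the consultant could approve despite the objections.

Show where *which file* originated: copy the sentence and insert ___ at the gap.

In situ: The consultant could approve which file despite the objections.
'which file' is the direct object of 'approve'. The gap is right after 'approve'.

Everyone was asking which file the consultant could approve ___ despite the objections.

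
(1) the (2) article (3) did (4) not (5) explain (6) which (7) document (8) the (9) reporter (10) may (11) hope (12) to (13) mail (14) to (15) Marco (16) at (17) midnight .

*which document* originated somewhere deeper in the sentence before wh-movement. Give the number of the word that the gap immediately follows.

Underlying clause: The reporter may hope to mail which document to Marco at midnight.
'which document' is the direct object of 'mail'. It moves to the left edge, and the trace sits right after 'mail':
The article did not explain which document the reporter may hope to mail ___ to Marco at midnight.
'mail' is word 13.

13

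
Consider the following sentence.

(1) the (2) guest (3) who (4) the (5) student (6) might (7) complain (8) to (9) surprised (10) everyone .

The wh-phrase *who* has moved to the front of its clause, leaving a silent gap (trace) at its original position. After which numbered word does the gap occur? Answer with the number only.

8

The filler 'who' is interpreted as the object of the preposition 'to'. Wh-movement fronts it, leaving a gap right after 'to':
The guest who the student might complain to ___ surprised everyone.
'to' is word 8.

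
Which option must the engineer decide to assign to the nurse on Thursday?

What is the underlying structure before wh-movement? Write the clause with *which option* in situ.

The engineer must decide to assign which option to the nurse on Thursday.

'which option' functions as the direct object of 'assign'. Fronting leaves a gap immediately after 'assign':
Which option must the engineer decide to assign ___ to the nurse on Thursday?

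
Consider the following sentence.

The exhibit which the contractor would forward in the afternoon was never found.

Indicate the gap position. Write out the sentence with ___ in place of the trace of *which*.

The exhibit which the contractor would forward ___ in the afternoon was never found.

'which' is the direct object of 'forward'. The gap is right after 'forward'.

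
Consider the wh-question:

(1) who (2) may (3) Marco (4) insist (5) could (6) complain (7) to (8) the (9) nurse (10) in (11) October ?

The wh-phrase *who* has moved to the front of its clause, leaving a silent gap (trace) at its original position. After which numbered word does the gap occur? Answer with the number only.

In situ: Marco may insist who could complain to the nurse in October.
'who' is the subject of the clause embedded under 'insist'. It moves to the left edge, and the trace sits right after 'insist':
Who may Marco insist ___ could complain to the nurse in October?
'insist' is word 4.

4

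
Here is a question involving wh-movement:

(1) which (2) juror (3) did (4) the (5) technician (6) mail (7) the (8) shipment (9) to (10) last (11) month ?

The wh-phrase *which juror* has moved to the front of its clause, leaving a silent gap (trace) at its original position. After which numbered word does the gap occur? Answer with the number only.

In situ: The technician did mail the shipment to which juror last month.
'which juror' is the object of the preposition 'to' (recipient of 'mail'). Wh-movement fronts it, leaving a gap right after 'to':
Which juror did the technician mail the shipment to ___ last month?
'to' is word 9.

9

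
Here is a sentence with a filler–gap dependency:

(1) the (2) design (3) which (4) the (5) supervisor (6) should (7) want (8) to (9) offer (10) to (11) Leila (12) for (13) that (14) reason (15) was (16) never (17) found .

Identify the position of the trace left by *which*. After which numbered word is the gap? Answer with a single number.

9

'which' functions as the direct object of 'offer'. Fronting leaves a gap immediately after 'offer':
The design which the supervisor should want to offer ___ to Leila for that reason was never found.
'offer' is word 9.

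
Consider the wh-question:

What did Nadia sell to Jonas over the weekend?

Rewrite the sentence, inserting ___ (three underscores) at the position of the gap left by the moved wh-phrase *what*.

Pre-movement form: Nadia did sell what to Jonas over the weekend.
'what' functions as the direct object of 'sell'. The gap is right after 'sell'.

What did Nadia sell ___ to Jonas over the weekend?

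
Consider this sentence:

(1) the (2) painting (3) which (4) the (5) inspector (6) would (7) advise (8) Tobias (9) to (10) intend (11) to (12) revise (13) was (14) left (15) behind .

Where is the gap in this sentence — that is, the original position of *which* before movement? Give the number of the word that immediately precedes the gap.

12

'which' functions as the direct object of 'revise'. It moves to the left edge, and the trace sits right after 'revise':
The painting which the inspector would advise Tobias to intend to revise ___ was left behind.
'revise' is word 12.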